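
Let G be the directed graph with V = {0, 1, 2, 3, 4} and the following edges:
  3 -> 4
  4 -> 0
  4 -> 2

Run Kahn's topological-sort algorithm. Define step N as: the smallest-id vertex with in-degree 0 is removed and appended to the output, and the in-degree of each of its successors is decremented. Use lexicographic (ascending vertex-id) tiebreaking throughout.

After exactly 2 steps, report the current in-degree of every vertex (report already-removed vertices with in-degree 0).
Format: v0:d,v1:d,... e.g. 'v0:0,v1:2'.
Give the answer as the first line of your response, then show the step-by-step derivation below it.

v0:1,v1:0,v2:1,v3:0,v4:0

step 1: output 1; order=[1]; indeg=(1,0,1,0,1)
step 2: output 3; order=[1,3]; indeg=(1,0,1,0,0)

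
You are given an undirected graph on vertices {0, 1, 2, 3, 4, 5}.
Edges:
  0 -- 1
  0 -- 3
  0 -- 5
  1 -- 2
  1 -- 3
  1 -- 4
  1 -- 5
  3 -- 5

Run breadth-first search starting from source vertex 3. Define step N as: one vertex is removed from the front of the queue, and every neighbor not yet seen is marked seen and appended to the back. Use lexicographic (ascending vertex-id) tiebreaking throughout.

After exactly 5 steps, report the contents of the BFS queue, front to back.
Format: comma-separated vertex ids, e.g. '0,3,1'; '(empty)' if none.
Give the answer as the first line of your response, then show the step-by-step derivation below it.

4

step 1: dequeue 3; queue=[0,1,5]; order=3
step 2: dequeue 0; queue=[1,5]; order=3,0
step 3: dequeue 1; queue=[5,2,4]; order=3,0,1
step 4: dequeue 5; queue=[2,4]; order=3,0,1,5
step 5: dequeue 2; queue=[4]; order=3,0,1,5,2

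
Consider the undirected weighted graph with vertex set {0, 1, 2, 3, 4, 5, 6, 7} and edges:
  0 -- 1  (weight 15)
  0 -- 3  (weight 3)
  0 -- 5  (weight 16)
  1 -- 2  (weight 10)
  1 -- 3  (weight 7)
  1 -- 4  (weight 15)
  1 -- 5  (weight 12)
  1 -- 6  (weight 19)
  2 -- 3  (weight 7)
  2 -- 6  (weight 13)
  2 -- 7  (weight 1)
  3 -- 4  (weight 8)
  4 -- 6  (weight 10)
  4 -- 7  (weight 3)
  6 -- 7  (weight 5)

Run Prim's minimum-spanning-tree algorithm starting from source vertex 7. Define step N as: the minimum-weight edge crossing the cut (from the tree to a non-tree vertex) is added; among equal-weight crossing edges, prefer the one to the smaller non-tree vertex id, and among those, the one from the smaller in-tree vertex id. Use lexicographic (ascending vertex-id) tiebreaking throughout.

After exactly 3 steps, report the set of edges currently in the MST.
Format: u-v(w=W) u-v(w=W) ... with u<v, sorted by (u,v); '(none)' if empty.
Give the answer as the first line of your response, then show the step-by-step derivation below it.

2-7(w=1) 4-7(w=3) 6-7(w=5)

step 1: add edge 2-7 (w=1); MST = {2-7(w=1)}
step 2: add edge 4-7 (w=3); MST = {2-7(w=1) 4-7(w=3)}
step 3: add edge 6-7 (w=5); MST = {2-7(w=1) 4-7(w=3) 6-7(w=5)}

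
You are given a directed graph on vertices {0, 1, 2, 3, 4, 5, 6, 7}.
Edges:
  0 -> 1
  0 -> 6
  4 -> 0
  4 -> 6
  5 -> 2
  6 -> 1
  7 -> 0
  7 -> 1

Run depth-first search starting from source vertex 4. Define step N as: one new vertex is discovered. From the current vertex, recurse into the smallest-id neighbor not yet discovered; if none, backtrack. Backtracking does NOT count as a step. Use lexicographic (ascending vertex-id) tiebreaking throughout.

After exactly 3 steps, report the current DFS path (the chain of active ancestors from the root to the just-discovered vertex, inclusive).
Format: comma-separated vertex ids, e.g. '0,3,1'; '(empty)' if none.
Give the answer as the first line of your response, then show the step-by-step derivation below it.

4,0,1

step 1: discover 4; path=4; order=4
step 2: discover 0; path=4>0; order=4,0
step 3: discover 1; path=4>0>1; order=4,0,1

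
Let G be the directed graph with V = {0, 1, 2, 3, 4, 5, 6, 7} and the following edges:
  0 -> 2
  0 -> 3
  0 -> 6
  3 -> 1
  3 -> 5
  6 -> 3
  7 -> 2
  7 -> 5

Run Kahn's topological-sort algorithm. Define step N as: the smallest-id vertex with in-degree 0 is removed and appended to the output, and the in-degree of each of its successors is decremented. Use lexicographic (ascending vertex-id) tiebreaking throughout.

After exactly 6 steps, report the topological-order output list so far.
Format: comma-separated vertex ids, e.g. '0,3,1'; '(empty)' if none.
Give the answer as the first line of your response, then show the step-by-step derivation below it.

0,4,6,3,1,7

step 1: output 0; order=[0]; indeg=(0,1,1,1,0,2,0,0)
step 2: output 4; order=[0,4]; indeg=(0,1,1,1,0,2,0,0)
step 3: output 6; order=[0,4,6]; indeg=(0,1,1,0,0,2,0,0)
step 4: output 3; order=[0,4,6,3]; indeg=(0,0,1,0,0,1,0,0)
step 5: output 1; order=[0,4,6,3,1]; indeg=(0,0,1,0,0,1,0,0)
step 6: output 7; order=[0,4,6,3,1,7]; indeg=(0,0,0,0,0,0,0,0)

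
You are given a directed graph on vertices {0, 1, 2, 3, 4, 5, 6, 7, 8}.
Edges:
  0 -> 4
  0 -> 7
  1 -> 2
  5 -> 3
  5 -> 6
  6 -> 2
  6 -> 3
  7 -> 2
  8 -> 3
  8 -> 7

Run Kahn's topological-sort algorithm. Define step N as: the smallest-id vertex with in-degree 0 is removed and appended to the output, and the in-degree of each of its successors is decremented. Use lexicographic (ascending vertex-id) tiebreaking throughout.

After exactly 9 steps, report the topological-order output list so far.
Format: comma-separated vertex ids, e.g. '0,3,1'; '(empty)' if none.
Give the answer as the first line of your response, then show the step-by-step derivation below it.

0,1,4,5,6,8,3,7,2

step 1: output 0; order=[0]; indeg=(0,0,3,3,0,0,1,1,0)
step 2: output 1; order=[0,1]; indeg=(0,0,2,3,0,0,1,1,0)
step 3: output 4; order=[0,1,4]; indeg=(0,0,2,3,0,0,1,1,0)
step 4: output 5; order=[0,1,4,5]; indeg=(0,0,2,2,0,0,0,1,0)
step 5: output 6; order=[0,1,4,5,6]; indeg=(0,0,1,1,0,0,0,1,0)
step 6: output 8; order=[0,1,4,5,6,8]; indeg=(0,0,1,0,0,0,0,0,0)
step 7: output 3; order=[0,1,4,5,6,8,3]; indeg=(0,0,1,0,0,0,0,0,0)
step 8: output 7; order=[0,1,4,5,6,8,3,7]; indeg=(0,0,0,0,0,0,0,0,0)
step 9: output 2; order=[0,1,4,5,6,8,3,7,2]; indeg=(0,0,0,0,0,0,0,0,0)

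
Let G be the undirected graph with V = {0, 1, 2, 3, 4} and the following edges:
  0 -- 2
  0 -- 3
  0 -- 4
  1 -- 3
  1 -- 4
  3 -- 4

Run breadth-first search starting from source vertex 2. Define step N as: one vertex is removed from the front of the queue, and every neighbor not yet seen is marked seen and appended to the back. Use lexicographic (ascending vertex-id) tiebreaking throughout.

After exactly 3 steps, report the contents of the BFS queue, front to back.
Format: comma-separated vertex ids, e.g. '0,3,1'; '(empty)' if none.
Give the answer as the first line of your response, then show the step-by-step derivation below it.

4,1

step 1: dequeue 2; queue=[0]; order=2
step 2: dequeue 0; queue=[3,4]; order=2,0
step 3: dequeue 3; queue=[4,1]; order=2,0,3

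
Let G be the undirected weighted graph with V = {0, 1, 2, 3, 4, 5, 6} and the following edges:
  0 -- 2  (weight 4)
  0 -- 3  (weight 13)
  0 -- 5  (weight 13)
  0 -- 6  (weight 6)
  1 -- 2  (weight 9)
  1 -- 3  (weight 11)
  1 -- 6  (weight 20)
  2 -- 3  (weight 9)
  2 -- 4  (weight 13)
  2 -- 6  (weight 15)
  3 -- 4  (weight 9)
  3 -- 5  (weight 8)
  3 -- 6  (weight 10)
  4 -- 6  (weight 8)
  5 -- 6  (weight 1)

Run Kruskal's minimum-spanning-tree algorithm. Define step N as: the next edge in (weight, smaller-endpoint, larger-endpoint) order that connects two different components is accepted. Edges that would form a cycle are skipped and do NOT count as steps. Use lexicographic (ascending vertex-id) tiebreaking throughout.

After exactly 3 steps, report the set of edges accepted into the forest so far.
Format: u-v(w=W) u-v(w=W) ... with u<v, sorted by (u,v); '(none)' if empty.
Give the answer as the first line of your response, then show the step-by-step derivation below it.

0-2(w=4) 0-6(w=6) 5-6(w=1)

step 1: add edge 5-6 (w=1); MST = {5-6(w=1)}
step 2: add edge 0-2 (w=4); MST = {0-2(w=4) 5-6(w=1)}
step 3: add edge 0-6 (w=6); MST = {0-2(w=4) 0-6(w=6) 5-6(w=1)}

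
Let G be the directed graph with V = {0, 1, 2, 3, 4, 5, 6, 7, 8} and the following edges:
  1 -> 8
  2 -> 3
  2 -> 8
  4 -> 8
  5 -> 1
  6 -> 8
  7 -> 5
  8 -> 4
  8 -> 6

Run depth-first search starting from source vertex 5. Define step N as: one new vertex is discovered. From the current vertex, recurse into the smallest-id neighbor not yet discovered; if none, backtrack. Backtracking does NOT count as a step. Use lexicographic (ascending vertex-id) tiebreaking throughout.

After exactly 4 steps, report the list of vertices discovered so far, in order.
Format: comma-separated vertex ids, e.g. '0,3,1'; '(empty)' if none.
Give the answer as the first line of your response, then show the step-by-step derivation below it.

5,1,8,4

step 1: discover 5; path=5; order=5
step 2: discover 1; path=5>1; order=5,1
step 3: discover 8; path=5>1>8; order=5,1,8
step 4: discover 4; path=5>1>8>4; order=5,1,8,4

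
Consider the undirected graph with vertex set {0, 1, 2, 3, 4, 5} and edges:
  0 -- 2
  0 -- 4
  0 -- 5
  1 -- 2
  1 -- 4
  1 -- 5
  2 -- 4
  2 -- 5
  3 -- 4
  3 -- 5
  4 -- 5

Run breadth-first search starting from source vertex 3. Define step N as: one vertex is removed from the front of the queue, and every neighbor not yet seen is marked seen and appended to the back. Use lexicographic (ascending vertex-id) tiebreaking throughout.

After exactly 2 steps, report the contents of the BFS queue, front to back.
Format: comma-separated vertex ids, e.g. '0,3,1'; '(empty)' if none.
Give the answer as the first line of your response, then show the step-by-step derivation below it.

5,0,1,2

step 1: dequeue 3; queue=[4,5]; order=3
step 2: dequeue 4; queue=[5,0,1,2]; order=3,4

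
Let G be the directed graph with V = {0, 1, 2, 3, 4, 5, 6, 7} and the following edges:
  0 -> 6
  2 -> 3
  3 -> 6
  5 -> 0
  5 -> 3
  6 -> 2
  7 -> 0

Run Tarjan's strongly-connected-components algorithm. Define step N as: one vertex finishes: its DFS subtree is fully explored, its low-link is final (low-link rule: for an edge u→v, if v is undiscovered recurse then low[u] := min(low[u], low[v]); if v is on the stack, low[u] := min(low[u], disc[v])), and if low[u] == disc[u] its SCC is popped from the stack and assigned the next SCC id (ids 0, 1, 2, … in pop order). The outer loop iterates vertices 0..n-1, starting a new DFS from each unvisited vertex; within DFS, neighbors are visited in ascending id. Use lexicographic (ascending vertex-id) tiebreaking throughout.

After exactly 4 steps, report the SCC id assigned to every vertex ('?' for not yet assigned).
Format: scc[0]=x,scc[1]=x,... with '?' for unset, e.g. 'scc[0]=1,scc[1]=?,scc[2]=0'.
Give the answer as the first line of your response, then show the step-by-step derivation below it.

scc[0]=1,scc[1]=?,scc[2]=0,scc[3]=0,scc[4]=?,scc[5]=?,scc[6]=0,scc[7]=?

step 1: low=(low[0]=0,low[1]=?,low[2]=2,low[3]=1,low[4]=?,low[5]=?,low[6]=1,low[7]=?); scc=(scc[0]=?,scc[1]=?,scc[2]=?,scc[3]=?,scc[4]=?,scc[5]=?,scc[6]=?,scc[7]=?)
step 2: low=(low[0]=0,low[1]=?,low[2]=1,low[3]=1,low[4]=?,low[5]=?,low[6]=1,low[7]=?); scc=(scc[0]=?,scc[1]=?,scc[2]=?,scc[3]=?,scc[4]=?,scc[5]=?,scc[6]=?,scc[7]=?)
step 3: low=(low[0]=0,low[1]=?,low[2]=1,low[3]=1,low[4]=?,low[5]=?,low[6]=1,low[7]=?); scc=(scc[0]=?,scc[1]=?,scc[2]=0,scc[3]=0,scc[4]=?,scc[5]=?,scc[6]=0,scc[7]=?)
step 4: low=(low[0]=0,low[1]=?,low[2]=1,low[3]=1,low[4]=?,low[5]=?,low[6]=1,low[7]=?); scc=(scc[0]=1,scc[1]=?,scc[2]=0,scc[3]=0,scc[4]=?,scc[5]=?,scc[6]=0,scc[7]=?)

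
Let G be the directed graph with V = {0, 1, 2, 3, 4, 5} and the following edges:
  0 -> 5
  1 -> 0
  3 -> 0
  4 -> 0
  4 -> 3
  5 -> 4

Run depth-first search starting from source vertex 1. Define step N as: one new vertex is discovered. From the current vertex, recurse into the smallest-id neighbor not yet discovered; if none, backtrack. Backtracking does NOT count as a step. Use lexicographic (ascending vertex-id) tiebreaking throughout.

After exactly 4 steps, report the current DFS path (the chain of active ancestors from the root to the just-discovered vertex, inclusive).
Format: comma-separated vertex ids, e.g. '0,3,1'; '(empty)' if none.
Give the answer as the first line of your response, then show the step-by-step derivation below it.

1,0,5,4

step 1: discover 1; path=1; order=1
step 2: discover 0; path=1>0; order=1,0
step 3: discover 5; path=1>0>5; order=1,0,5
step 4: discover 4; path=1>0>5>4; order=1,0,5,4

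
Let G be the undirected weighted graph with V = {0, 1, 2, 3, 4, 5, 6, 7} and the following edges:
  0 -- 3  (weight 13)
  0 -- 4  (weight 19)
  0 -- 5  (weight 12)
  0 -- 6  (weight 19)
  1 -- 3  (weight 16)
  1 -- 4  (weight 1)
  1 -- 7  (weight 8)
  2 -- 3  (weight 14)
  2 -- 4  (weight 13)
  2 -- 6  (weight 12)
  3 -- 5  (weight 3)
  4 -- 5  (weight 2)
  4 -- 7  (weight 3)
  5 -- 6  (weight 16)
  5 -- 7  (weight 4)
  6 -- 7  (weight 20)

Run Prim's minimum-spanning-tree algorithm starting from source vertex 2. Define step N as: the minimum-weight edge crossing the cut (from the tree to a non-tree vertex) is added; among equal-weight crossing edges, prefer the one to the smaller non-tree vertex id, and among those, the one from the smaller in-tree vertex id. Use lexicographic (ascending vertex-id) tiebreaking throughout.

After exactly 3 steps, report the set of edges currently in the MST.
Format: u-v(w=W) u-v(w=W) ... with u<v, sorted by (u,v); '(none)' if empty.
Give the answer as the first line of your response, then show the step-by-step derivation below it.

1-4(w=1) 2-4(w=13) 2-6(w=12)

step 1: add edge 2-6 (w=12); MST = {2-6(w=12)}
step 2: add edge 2-4 (w=13); MST = {2-4(w=13) 2-6(w=12)}
step 3: add edge 1-4 (w=1); MST = {1-4(w=1) 2-4(w=13) 2-6(w=12)}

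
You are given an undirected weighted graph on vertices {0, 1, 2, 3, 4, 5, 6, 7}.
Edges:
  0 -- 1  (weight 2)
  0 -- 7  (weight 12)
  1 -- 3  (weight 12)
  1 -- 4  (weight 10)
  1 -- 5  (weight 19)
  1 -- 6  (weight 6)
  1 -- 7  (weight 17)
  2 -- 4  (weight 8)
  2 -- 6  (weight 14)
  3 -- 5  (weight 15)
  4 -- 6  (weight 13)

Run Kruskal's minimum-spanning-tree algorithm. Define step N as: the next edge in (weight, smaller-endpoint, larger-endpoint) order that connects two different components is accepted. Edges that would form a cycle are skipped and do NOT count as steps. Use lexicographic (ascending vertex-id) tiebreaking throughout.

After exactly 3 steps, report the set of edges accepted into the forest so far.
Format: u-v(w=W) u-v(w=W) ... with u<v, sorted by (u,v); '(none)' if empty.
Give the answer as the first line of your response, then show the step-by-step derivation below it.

0-1(w=2) 1-6(w=6) 2-4(w=8)

step 1: add edge 0-1 (w=2); MST = {0-1(w=2)}
step 2: add edge 1-6 (w=6); MST = {0-1(w=2) 1-6(w=6)}
step 3: add edge 2-4 (w=8); MST = {0-1(w=2) 1-6(w=6) 2-4(w=8)}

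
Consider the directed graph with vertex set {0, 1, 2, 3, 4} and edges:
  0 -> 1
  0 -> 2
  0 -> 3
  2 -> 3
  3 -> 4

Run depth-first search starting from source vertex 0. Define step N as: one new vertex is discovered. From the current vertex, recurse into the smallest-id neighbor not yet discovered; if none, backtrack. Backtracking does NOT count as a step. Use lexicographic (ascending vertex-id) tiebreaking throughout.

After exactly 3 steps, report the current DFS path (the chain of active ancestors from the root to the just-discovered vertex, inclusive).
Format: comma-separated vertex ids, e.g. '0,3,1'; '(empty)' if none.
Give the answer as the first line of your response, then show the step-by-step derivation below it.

0,2

step 1: discover 0; path=0; order=0
step 2: discover 1; path=0>1; order=0,1
step 3: discover 2; path=0>2; order=0,1,2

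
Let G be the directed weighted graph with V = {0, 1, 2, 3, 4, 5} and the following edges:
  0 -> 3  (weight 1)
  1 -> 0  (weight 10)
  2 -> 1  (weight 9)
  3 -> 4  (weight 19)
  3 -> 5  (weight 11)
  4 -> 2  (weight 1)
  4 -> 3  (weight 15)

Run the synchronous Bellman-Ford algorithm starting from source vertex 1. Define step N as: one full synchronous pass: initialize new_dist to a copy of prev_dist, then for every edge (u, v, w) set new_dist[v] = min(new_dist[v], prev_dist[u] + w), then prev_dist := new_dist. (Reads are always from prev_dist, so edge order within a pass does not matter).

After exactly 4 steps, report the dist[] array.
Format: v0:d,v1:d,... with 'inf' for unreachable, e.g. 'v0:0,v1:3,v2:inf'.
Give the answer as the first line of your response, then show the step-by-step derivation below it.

v0:10,v1:0,v2:31,v3:11,v4:30,v5:22

step 1: dist = v0:10,v1:0,v2:inf,v3:inf,v4:inf,v5:inf
step 2: dist = v0:10,v1:0,v2:inf,v3:11,v4:inf,v5:inf
step 3: dist = v0:10,v1:0,v2:inf,v3:11,v4:30,v5:22
step 4: dist = v0:10,v1:0,v2:31,v3:11,v4:30,v5:22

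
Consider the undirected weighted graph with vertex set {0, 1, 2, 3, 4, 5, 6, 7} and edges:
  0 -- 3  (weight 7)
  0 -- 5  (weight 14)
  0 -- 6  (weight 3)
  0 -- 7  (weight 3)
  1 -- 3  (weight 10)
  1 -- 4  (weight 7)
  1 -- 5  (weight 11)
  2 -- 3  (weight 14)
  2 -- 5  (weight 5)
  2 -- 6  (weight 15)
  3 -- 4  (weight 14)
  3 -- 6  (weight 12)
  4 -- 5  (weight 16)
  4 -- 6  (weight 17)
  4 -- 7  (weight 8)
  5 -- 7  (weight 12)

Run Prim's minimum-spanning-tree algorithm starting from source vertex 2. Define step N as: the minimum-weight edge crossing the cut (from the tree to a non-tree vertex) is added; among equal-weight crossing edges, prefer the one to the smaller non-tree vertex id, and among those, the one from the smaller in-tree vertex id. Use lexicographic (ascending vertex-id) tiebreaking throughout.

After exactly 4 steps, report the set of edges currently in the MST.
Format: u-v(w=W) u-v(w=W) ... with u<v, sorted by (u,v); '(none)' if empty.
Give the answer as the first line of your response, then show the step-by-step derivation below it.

1-4(w=7) 1-5(w=11) 2-5(w=5) 4-7(w=8)

step 1: add edge 2-5 (w=5); MST = {2-5(w=5)}
step 2: add edge 1-5 (w=11); MST = {1-5(w=11) 2-5(w=5)}
step 3: add edge 1-4 (w=7); MST = {1-4(w=7) 1-5(w=11) 2-5(w=5)}
step 4: add edge 4-7 (w=8); MST = {1-4(w=7) 1-5(w=11) 2-5(w=5) 4-7(w=8)}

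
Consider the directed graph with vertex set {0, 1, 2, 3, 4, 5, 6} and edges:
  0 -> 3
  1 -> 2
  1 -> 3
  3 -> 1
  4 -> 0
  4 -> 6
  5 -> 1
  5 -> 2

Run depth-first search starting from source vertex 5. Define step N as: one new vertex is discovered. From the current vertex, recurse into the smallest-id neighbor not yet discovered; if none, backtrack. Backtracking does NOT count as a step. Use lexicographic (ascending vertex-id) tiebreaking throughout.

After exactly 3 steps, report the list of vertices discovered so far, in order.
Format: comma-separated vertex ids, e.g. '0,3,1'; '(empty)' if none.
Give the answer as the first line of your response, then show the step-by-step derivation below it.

5,1,2

step 1: discover 5; path=5; order=5
step 2: discover 1; path=5>1; order=5,1
step 3: discover 2; path=5>1>2; order=5,1,2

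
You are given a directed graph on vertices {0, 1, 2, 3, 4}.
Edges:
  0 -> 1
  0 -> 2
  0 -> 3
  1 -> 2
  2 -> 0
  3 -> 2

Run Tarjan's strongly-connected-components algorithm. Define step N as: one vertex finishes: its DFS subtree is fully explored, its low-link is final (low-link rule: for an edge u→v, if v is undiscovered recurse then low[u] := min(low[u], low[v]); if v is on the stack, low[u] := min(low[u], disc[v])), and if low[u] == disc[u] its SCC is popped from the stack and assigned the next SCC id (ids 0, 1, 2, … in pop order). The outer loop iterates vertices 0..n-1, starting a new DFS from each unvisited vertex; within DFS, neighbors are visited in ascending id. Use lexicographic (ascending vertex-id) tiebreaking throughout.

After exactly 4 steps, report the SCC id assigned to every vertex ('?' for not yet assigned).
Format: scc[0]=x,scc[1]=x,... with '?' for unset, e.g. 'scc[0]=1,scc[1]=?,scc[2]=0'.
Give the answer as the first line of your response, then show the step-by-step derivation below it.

scc[0]=0,scc[1]=0,scc[2]=0,scc[3]=0,scc[4]=?

step 1: low=(low[0]=0,low[1]=1,low[2]=0,low[3]=?,low[4]=?); scc=(scc[0]=?,scc[1]=?,scc[2]=?,scc[3]=?,scc[4]=?)
step 2: low=(low[0]=0,low[1]=0,low[2]=0,low[3]=?,low[4]=?); scc=(scc[0]=?,scc[1]=?,scc[2]=?,scc[3]=?,scc[4]=?)
step 3: low=(low[0]=0,low[1]=0,low[2]=0,low[3]=2,low[4]=?); scc=(scc[0]=?,scc[1]=?,scc[2]=?,scc[3]=?,scc[4]=?)
step 4: low=(low[0]=0,low[1]=0,low[2]=0,low[3]=2,low[4]=?); scc=(scc[0]=0,scc[1]=0,scc[2]=0,scc[3]=0,scc[4]=?)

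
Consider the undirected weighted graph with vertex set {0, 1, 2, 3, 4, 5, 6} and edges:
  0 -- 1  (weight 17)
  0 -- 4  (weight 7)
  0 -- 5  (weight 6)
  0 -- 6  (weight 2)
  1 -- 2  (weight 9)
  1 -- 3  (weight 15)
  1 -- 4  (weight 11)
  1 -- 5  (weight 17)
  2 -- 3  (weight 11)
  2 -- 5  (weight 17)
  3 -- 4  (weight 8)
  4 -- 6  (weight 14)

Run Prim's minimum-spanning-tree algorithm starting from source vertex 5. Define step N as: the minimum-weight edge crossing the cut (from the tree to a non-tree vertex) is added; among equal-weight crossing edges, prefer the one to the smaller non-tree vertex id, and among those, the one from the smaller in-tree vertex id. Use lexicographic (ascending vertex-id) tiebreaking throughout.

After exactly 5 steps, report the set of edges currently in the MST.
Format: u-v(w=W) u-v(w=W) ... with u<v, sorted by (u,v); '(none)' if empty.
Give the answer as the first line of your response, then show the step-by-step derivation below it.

0-4(w=7) 0-5(w=6) 0-6(w=2) 1-4(w=11) 3-4(w=8)

step 1: add edge 0-5 (w=6); MST = {0-5(w=6)}
step 2: add edge 0-6 (w=2); MST = {0-5(w=6) 0-6(w=2)}
step 3: add edge 0-4 (w=7); MST = {0-4(w=7) 0-5(w=6) 0-6(w=2)}
step 4: add edge 3-4 (w=8); MST = {0-4(w=7) 0-5(w=6) 0-6(w=2) 3-4(w=8)}
step 5: add edge 1-4 (w=11); MST = {0-4(w=7) 0-5(w=6) 0-6(w=2) 1-4(w=11) 3-4(w=8)}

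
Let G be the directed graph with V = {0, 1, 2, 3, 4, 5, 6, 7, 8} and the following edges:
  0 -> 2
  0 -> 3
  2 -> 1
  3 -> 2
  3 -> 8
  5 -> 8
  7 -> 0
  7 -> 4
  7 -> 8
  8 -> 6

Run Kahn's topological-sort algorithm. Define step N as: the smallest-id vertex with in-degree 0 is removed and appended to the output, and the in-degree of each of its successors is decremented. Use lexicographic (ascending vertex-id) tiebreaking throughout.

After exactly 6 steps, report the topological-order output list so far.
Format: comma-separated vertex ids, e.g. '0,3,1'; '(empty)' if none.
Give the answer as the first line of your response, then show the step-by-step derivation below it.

5,7,0,3,2,1

step 1: output 5; order=[5]; indeg=(1,1,2,1,1,0,1,0,2)
step 2: output 7; order=[5,7]; indeg=(0,1,2,1,0,0,1,0,1)
step 3: output 0; order=[5,7,0]; indeg=(0,1,1,0,0,0,1,0,1)
step 4: output 3; order=[5,7,0,3]; indeg=(0,1,0,0,0,0,1,0,0)
step 5: output 2; order=[5,7,0,3,2]; indeg=(0,0,0,0,0,0,1,0,0)
step 6: output 1; order=[5,7,0,3,2,1]; indeg=(0,0,0,0,0,0,1,0,0)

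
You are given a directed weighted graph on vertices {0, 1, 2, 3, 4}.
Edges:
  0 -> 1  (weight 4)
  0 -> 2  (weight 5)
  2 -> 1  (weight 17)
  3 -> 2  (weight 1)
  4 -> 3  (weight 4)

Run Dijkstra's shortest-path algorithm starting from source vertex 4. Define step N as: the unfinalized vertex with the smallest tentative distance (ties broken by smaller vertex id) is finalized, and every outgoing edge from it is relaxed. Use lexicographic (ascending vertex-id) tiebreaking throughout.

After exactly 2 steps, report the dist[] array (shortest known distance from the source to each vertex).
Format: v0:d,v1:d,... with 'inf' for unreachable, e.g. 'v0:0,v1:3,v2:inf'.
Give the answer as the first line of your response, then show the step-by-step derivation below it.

v0:inf,v1:inf,v2:5,v3:4,v4:0

step 1: dist = v0:inf,v1:inf,v2:inf,v3:4,v4:0
step 2: dist = v0:inf,v1:inf,v2:5,v3:4,v4:0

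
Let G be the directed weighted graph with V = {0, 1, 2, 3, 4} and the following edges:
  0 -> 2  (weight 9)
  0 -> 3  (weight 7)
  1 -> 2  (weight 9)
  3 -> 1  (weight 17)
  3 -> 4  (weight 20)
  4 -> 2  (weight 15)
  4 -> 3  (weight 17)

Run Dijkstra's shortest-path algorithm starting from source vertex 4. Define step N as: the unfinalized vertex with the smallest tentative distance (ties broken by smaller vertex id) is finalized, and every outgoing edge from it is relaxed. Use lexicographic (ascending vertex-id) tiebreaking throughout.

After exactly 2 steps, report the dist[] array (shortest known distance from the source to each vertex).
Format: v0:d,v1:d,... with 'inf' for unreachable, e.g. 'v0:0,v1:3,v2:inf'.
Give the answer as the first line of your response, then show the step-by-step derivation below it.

v0:inf,v1:inf,v2:15,v3:17,v4:0

step 1: dist = v0:inf,v1:inf,v2:15,v3:17,v4:0
step 2: dist = v0:inf,v1:inf,v2:15,v3:17,v4:0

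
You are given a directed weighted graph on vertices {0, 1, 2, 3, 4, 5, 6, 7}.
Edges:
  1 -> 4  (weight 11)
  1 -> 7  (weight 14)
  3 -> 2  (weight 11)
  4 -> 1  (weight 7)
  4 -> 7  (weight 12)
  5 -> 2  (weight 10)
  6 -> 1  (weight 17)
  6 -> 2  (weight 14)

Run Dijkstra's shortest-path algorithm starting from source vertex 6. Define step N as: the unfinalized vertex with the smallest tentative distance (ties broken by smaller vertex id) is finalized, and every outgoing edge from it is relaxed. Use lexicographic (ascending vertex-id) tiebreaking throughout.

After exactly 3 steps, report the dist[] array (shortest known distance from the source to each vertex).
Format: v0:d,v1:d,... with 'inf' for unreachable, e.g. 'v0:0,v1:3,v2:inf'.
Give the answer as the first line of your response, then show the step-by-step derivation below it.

v0:inf,v1:17,v2:14,v3:inf,v4:28,v5:inf,v6:0,v7:31

step 1: dist = v0:inf,v1:17,v2:14,v3:inf,v4:inf,v5:inf,v6:0,v7:inf
step 2: dist = v0:inf,v1:17,v2:14,v3:inf,v4:inf,v5:inf,v6:0,v7:inf
step 3: dist = v0:inf,v1:17,v2:14,v3:inf,v4:28,v5:inf,v6:0,v7:31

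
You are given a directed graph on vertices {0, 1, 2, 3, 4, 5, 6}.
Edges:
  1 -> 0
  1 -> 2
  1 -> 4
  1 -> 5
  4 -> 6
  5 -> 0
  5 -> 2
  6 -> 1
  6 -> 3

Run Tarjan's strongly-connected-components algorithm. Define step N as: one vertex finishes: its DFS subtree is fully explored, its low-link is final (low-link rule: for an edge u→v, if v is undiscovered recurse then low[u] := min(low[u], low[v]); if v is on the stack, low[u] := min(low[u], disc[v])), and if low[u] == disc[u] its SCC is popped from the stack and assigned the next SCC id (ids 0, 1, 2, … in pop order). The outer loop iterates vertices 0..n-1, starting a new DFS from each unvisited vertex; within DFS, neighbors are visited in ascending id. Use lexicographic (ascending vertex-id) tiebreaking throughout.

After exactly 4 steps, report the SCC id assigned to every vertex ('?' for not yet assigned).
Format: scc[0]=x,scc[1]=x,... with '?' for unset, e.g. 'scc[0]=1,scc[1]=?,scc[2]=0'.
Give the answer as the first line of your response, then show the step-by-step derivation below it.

scc[0]=0,scc[1]=?,scc[2]=1,scc[3]=2,scc[4]=?,scc[5]=?,scc[6]=?

step 1: low=(low[0]=0,low[1]=?,low[2]=?,low[3]=?,low[4]=?,low[5]=?,low[6]=?); scc=(scc[0]=0,scc[1]=?,scc[2]=?,scc[3]=?,scc[4]=?,scc[5]=?,scc[6]=?)
step 2: low=(low[0]=0,low[1]=1,low[2]=2,low[3]=?,low[4]=?,low[5]=?,low[6]=?); scc=(scc[0]=0,scc[1]=?,scc[2]=1,scc[3]=?,scc[4]=?,scc[5]=?,scc[6]=?)
step 3: low=(low[0]=0,low[1]=1,low[2]=2,low[3]=5,low[4]=3,low[5]=?,low[6]=1); scc=(scc[0]=0,scc[1]=?,scc[2]=1,scc[3]=2,scc[4]=?,scc[5]=?,scc[6]=?)
step 4: low=(low[0]=0,low[1]=1,low[2]=2,low[3]=5,low[4]=3,low[5]=?,low[6]=1); scc=(scc[0]=0,scc[1]=?,scc[2]=1,scc[3]=2,scc[4]=?,scc[5]=?,scc[6]=?)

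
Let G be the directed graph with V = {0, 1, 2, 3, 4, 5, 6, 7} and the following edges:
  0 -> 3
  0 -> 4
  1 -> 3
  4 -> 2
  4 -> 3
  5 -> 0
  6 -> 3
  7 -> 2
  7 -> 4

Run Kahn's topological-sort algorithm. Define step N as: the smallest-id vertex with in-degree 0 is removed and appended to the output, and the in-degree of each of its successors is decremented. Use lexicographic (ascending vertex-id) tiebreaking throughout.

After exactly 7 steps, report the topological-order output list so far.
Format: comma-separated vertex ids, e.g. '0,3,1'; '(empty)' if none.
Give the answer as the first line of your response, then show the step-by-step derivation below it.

1,5,0,6,7,4,2

step 1: output 1; order=[1]; indeg=(1,0,2,3,2,0,0,0)
step 2: output 5; order=[1,5]; indeg=(0,0,2,3,2,0,0,0)
step 3: output 0; order=[1,5,0]; indeg=(0,0,2,2,1,0,0,0)
step 4: output 6; order=[1,5,0,6]; indeg=(0,0,2,1,1,0,0,0)
step 5: output 7; order=[1,5,0,6,7]; indeg=(0,0,1,1,0,0,0,0)
step 6: output 4; order=[1,5,0,6,7,4]; indeg=(0,0,0,0,0,0,0,0)
step 7: output 2; order=[1,5,0,6,7,4,2]; indeg=(0,0,0,0,0,0,0,0)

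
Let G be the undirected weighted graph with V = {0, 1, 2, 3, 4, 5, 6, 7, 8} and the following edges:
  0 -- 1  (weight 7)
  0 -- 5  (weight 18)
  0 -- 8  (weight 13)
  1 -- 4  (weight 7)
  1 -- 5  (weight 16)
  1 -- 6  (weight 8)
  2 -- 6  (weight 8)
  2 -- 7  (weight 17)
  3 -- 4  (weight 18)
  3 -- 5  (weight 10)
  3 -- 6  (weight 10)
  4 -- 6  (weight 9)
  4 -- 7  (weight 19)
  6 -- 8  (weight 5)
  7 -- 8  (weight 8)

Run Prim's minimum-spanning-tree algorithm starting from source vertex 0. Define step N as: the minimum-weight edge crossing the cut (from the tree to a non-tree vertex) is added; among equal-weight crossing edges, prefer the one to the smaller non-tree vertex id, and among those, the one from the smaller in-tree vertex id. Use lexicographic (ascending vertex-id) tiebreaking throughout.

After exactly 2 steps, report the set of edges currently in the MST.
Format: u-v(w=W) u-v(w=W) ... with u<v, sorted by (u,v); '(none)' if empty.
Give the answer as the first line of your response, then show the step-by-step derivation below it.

0-1(w=7) 1-4(w=7)

step 1: add edge 0-1 (w=7); MST = {0-1(w=7)}
step 2: add edge 1-4 (w=7); MST = {0-1(w=7) 1-4(w=7)}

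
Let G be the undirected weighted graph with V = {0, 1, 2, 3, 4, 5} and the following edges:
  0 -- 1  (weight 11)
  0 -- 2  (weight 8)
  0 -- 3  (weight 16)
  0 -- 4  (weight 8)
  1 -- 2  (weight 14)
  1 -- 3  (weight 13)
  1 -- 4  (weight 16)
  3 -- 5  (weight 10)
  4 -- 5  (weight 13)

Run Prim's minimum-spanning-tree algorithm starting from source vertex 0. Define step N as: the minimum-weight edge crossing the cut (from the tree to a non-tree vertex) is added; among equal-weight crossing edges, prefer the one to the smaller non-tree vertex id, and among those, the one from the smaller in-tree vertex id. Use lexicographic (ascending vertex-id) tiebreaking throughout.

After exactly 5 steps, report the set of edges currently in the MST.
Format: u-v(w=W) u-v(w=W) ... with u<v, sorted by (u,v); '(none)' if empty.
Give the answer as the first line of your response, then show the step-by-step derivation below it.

0-1(w=11) 0-2(w=8) 0-4(w=8) 1-3(w=13) 3-5(w=10)

step 1: add edge 0-2 (w=8); MST = {0-2(w=8)}
step 2: add edge 0-4 (w=8); MST = {0-2(w=8) 0-4(w=8)}
step 3: add edge 0-1 (w=11); MST = {0-1(w=11) 0-2(w=8) 0-4(w=8)}
step 4: add edge 1-3 (w=13); MST = {0-1(w=11) 0-2(w=8) 0-4(w=8) 1-3(w=13)}
step 5: add edge 3-5 (w=10); MST = {0-1(w=11) 0-2(w=8) 0-4(w=8) 1-3(w=13) 3-5(w=10)}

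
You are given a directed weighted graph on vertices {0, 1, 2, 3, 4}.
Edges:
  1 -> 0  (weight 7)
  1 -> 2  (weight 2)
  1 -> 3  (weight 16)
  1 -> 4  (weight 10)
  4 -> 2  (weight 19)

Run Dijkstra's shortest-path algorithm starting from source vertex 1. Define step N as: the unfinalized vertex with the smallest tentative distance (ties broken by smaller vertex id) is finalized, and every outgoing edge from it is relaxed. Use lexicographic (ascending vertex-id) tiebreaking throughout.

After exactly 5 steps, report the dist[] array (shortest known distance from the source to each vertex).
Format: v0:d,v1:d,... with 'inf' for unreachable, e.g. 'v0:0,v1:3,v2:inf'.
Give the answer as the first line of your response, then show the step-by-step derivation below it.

v0:7,v1:0,v2:2,v3:16,v4:10

step 1: dist = v0:7,v1:0,v2:2,v3:16,v4:10
step 2: dist = v0:7,v1:0,v2:2,v3:16,v4:10
step 3: dist = v0:7,v1:0,v2:2,v3:16,v4:10
step 4: dist = v0:7,v1:0,v2:2,v3:16,v4:10
step 5: dist = v0:7,v1:0,v2:2,v3:16,v4:10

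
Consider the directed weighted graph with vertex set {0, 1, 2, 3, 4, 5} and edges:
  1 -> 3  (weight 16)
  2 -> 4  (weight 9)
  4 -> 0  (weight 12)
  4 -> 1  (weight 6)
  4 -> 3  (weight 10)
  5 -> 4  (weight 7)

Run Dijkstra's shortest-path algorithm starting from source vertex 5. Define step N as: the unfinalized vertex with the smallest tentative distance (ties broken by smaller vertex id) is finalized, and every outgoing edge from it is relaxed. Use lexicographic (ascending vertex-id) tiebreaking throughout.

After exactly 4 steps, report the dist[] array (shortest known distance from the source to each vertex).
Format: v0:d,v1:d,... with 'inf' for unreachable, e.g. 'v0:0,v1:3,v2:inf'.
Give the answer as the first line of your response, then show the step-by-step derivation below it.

v0:19,v1:13,v2:inf,v3:17,v4:7,v5:0

step 1: dist = v0:inf,v1:inf,v2:inf,v3:inf,v4:7,v5:0
step 2: dist = v0:19,v1:13,v2:inf,v3:17,v4:7,v5:0
step 3: dist = v0:19,v1:13,v2:inf,v3:17,v4:7,v5:0
step 4: dist = v0:19,v1:13,v2:inf,v3:17,v4:7,v5:0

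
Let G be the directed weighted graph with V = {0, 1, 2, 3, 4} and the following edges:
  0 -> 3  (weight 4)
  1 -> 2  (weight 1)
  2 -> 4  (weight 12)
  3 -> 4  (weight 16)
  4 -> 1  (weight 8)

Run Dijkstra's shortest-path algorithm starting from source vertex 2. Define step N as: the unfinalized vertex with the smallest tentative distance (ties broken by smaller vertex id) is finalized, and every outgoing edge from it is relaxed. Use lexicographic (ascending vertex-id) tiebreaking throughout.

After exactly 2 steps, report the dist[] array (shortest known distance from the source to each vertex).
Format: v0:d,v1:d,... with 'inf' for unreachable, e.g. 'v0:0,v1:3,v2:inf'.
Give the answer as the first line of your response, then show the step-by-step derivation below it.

v0:inf,v1:20,v2:0,v3:inf,v4:12

step 1: dist = v0:inf,v1:inf,v2:0,v3:inf,v4:12
step 2: dist = v0:inf,v1:20,v2:0,v3:inf,v4:12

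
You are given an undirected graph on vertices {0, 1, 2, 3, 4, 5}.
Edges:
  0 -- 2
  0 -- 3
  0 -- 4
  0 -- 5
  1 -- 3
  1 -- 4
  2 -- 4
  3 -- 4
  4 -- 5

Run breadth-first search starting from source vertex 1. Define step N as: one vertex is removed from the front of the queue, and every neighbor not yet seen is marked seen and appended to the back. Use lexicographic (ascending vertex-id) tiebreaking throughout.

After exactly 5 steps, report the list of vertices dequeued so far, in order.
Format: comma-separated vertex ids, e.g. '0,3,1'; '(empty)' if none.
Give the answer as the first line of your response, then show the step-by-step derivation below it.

1,3,4,0,2

step 1: dequeue 1; queue=[3,4]; order=1
step 2: dequeue 3; queue=[4,0]; order=1,3
step 3: dequeue 4; queue=[0,2,5]; order=1,3,4
step 4: dequeue 0; queue=[2,5]; order=1,3,4,0
step 5: dequeue 2; queue=[5]; order=1,3,4,0,2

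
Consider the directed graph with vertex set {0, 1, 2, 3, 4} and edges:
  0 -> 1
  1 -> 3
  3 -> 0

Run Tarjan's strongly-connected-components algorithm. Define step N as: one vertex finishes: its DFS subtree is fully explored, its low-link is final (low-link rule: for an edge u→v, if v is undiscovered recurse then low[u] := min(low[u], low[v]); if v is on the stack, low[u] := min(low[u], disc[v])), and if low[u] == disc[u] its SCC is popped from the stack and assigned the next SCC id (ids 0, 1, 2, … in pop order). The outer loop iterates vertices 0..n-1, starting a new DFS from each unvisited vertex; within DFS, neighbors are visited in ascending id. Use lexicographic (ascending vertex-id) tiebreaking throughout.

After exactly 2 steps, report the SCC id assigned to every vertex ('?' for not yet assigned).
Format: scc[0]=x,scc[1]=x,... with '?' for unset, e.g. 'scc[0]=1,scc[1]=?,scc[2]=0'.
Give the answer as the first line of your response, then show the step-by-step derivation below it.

scc[0]=?,scc[1]=?,scc[2]=?,scc[3]=?,scc[4]=?

step 1: low=(low[0]=0,low[1]=1,low[2]=?,low[3]=0,low[4]=?); scc=(scc[0]=?,scc[1]=?,scc[2]=?,scc[3]=?,scc[4]=?)
step 2: low=(low[0]=0,low[1]=0,low[2]=?,low[3]=0,low[4]=?); scc=(scc[0]=?,scc[1]=?,scc[2]=?,scc[3]=?,scc[4]=?)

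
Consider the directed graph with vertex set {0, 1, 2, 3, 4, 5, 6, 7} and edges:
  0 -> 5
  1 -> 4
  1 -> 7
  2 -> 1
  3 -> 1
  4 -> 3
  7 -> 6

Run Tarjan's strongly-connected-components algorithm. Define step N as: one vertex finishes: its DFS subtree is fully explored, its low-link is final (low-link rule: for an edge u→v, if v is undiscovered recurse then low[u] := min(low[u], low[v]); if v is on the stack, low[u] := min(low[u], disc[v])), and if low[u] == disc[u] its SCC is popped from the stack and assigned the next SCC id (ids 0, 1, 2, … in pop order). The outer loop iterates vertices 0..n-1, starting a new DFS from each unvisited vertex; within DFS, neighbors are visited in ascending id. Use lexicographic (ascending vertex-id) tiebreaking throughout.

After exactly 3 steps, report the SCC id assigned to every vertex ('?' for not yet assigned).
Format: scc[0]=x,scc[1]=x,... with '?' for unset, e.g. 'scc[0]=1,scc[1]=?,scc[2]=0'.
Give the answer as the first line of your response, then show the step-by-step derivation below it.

scc[0]=1,scc[1]=?,scc[2]=?,scc[3]=?,scc[4]=?,scc[5]=0,scc[6]=?,scc[7]=?

step 1: low=(low[0]=0,low[1]=?,low[2]=?,low[3]=?,low[4]=?,low[5]=1,low[6]=?,low[7]=?); scc=(scc[0]=?,scc[1]=?,scc[2]=?,scc[3]=?,scc[4]=?,scc[5]=0,scc[6]=?,scc[7]=?)
step 2: low=(low[0]=0,low[1]=?,low[2]=?,low[3]=?,low[4]=?,low[5]=1,low[6]=?,low[7]=?); scc=(scc[0]=1,scc[1]=?,scc[2]=?,scc[3]=?,scc[4]=?,scc[5]=0,scc[6]=?,scc[7]=?)
step 3: low=(low[0]=0,low[1]=2,low[2]=?,low[3]=2,low[4]=3,low[5]=1,low[6]=?,low[7]=?); scc=(scc[0]=1,scc[1]=?,scc[2]=?,scc[3]=?,scc[4]=?,scc[5]=0,scc[6]=?,scc[7]=?)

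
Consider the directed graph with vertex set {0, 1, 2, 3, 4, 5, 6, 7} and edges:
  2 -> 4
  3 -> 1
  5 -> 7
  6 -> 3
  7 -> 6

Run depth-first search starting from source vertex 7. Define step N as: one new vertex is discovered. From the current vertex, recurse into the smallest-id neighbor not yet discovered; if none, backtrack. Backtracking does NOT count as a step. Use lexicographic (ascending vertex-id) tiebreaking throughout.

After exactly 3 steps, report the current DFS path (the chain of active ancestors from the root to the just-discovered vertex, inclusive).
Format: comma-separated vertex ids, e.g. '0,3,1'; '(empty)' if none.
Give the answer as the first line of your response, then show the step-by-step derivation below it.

7,6,3

step 1: discover 7; path=7; order=7
step 2: discover 6; path=7>6; order=7,6
step 3: discover 3; path=7>6>3; order=7,6,3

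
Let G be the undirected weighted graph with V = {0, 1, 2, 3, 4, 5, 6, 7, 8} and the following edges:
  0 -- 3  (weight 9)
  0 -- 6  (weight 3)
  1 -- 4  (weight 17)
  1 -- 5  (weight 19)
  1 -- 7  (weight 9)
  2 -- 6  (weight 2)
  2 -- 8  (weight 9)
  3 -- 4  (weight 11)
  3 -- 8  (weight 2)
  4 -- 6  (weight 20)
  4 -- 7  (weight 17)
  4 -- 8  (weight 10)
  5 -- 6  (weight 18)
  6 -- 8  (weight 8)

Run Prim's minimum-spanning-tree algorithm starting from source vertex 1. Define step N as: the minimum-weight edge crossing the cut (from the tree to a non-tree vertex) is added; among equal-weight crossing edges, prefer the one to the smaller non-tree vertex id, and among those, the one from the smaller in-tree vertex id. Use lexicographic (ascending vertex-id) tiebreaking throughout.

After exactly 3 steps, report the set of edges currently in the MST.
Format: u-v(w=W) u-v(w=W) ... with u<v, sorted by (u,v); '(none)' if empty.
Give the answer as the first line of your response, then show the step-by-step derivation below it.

1-4(w=17) 1-7(w=9) 4-8(w=10)

step 1: add edge 1-7 (w=9); MST = {1-7(w=9)}
step 2: add edge 1-4 (w=17); MST = {1-4(w=17) 1-7(w=9)}
step 3: add edge 4-8 (w=10); MST = {1-4(w=17) 1-7(w=9) 4-8(w=10)}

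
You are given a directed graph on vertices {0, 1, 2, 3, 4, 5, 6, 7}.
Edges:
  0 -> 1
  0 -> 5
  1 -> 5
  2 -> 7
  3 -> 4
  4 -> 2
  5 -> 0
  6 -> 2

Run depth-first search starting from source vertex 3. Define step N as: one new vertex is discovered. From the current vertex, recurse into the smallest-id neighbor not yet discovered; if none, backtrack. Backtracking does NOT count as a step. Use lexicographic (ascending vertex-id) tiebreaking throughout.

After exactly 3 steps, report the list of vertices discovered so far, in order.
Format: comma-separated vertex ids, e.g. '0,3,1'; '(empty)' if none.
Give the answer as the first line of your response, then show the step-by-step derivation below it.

3,4,2

step 1: discover 3; path=3; order=3
step 2: discover 4; path=3>4; order=3,4
step 3: discover 2; path=3>4>2; order=3,4,2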